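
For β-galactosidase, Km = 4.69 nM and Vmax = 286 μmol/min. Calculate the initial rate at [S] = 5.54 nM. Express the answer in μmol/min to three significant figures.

v = Vmax·[S]/(Km + [S]) = 286 × 5.54 / (4.69 + 5.54)
  = 1584 / 10.23 = 155 μmol/min.

155 μmol/min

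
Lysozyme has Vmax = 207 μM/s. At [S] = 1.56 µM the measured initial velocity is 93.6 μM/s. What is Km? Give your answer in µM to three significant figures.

From v = Vmax[S]/(Km+[S]), Km = [S](Vmax − v)/v.
Km = 1.56 × (207 − 93.6) / 93.6 = 176.9/93.6 = 1.89 µM.

1.89 µM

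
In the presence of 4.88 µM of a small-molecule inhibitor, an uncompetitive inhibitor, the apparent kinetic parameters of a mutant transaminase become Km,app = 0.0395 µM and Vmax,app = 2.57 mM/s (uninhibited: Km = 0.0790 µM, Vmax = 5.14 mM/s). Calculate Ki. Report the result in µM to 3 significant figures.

Uncompetitive: Vmax,app = Vmax/α (and Km,app = Km/α) with α = 1 + [I]/Ki.
α = Vmax/Vmax,app = 5.14/2.57 = 2.000.
Ki = [I]/(α − 1) = 4.88/1.000 = 4.88 µM.

4.88 µM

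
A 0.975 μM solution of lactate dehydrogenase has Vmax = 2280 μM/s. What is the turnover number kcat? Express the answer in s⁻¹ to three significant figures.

kcat = Vmax/[E]total = 2280 μM/s / 0.975 μM = 2340 s⁻¹.

2340 s⁻¹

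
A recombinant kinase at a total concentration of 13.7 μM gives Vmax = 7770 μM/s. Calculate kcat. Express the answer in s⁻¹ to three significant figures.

567 s⁻¹

kcat = Vmax/[E]total = 7770 μM/s / 13.7 μM = 567 s⁻¹.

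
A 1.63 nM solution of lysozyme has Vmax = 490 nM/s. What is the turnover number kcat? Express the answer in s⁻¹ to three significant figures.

kcat = Vmax/[E]total = 490 nM/s / 1.63 nM = 301 s⁻¹.

301 s⁻¹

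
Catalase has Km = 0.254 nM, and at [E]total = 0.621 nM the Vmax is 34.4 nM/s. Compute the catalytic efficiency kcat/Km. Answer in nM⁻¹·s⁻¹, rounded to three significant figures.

kcat = Vmax/[E]total = 34.4/0.621 = 55.4 s⁻¹.
kcat/Km = 55.4/0.254 = 218 nM⁻¹·s⁻¹.

218 nM⁻¹·s⁻¹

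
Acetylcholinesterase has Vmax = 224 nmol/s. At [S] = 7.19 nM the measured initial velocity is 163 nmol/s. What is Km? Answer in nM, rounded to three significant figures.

v/Vmax = 163/224 = 0.7277 = [S]/(Km+[S]).
So Km + [S] = [S]/0.7277 = 9.881 nM, giving Km = 9.881 − 7.19 = 2.69 nM.

2.69 nM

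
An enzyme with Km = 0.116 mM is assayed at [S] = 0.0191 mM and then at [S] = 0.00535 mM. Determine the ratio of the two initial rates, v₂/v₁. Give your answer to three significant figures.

0.312

Since Vmax cancels, v₂/v₁ = [S]₂(Km+[S]₁) / [S]₁(Km+[S]₂).
= 0.00535×(0.116+0.0191) / (0.0191×(0.116+0.00535)) = 0.0007228/0.002318 = 0.312.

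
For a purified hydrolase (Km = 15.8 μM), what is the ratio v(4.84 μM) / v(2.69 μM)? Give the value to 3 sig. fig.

Since Vmax cancels, v₂/v₁ = [S]₂(Km+[S]₁) / [S]₁(Km+[S]₂).
= 4.84×(15.8+2.69) / (2.69×(15.8+4.84)) = 89.49/55.52 = 1.61.

1.61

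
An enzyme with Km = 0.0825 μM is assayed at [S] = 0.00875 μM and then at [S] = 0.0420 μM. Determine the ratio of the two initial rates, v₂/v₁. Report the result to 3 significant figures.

3.52

The fractional saturations are [S]/(Km+[S]) = 0.00875/0.09125 = 0.09589 and 0.0420/0.1245 = 0.3373.
v₂/v₁ is just their ratio: 0.3373/0.09589 = 3.52.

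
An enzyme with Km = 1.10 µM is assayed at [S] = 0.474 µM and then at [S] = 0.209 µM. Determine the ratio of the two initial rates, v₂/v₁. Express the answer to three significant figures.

0.530

Since Vmax cancels, v₂/v₁ = [S]₂(Km+[S]₁) / [S]₁(Km+[S]₂).
= 0.209×(1.10+0.474) / (0.474×(1.10+0.209)) = 0.3290/0.6205 = 0.530.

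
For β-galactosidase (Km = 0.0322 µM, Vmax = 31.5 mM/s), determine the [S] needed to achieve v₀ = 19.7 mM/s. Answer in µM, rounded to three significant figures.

The required fractional saturation is v/Vmax = 19.7/31.5 = 0.6254.
Then [S]/(Km+[S]) = 0.6254 ⇒ [S] = 0.0322 × 0.6254/(1 − 0.6254) = 0.0538 µM.

0.0538 µM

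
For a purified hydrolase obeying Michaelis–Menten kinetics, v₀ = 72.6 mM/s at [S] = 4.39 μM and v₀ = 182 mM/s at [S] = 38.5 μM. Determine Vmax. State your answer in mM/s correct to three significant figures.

226 mM/s

From v = Vmax[S]/(Km+[S]), each point gives Vmax = v(Km+[S])/[S].
Equating: 72.6(Km+4.39)/4.39 = 182(Km+38.5)/38.5.
16.54·Km + 72.6 = 4.727·Km + 182, so (16.54 − 4.727)·Km = 182 − 72.6.
Km = 109.4/11.81 = 9.26 μM; then Vmax = 72.6(9.26+4.39)/4.39 = 226 mM/s.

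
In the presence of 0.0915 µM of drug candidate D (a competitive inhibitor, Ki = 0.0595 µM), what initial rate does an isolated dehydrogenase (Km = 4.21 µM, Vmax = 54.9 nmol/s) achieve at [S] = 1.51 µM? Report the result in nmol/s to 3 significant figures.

With α = 1 + [I]/Ki = 1 + 0.0915/0.0595 = 2.538, the competitive rate law is v = Vmax[S] / (αKm + [S]).
v = 54.9×1.51 / (2.538×4.21 + 1.51) = 82.90/12.19 = 6.80 nmol/s.

6.80 nmol/s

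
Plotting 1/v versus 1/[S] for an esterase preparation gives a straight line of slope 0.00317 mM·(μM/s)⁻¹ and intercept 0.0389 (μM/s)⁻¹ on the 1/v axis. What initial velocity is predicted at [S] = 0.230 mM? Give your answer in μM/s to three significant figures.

19.0 μM/s

The y-intercept is 1/Vmax, so Vmax = 1/0.0389 = 25.7 μM/s.
The slope is Km/Vmax, so Km = 0.00317 × 25.7 = 0.0815 mM.
Then v = 25.7 × 0.230/(0.0815 + 0.230) = 19.0 μM/s.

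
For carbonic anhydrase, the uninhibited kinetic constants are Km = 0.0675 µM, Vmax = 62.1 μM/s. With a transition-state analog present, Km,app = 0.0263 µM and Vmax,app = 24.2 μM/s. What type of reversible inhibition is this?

Both Km and Vmax decrease by the same factor (~2.57-fold) — characteristic of uncompetitive inhibition.

uncompetitive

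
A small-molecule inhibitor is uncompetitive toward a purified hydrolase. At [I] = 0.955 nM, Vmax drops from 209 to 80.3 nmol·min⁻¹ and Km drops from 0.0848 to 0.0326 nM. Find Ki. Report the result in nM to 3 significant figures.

0.596 nM

Uncompetitive: Vmax,app = Vmax/α (and Km,app = Km/α) with α = 1 + [I]/Ki.
α = Vmax/Vmax,app = 209/80.3 = 2.603.
Since α = 1 + [I]/Ki, [I]/Ki = 2.603 − 1 = 1.603 and Ki = 0.955/1.603 = 0.596 nM.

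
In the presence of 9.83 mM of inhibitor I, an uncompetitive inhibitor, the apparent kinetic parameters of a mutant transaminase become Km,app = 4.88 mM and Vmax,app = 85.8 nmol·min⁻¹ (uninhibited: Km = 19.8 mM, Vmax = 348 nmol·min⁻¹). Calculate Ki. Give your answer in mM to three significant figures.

3.22 mM

Uncompetitive: Vmax,app = Vmax/α (and Km,app = Km/α) with α = 1 + [I]/Ki.
α = Vmax/Vmax,app = 348/85.8 = 4.056.
Ki = [I]/(α − 1) = 9.83/3.056 = 3.22 mM.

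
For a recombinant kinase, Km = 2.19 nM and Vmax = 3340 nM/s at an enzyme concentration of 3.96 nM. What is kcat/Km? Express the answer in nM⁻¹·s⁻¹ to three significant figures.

385 nM⁻¹·s⁻¹

kcat = Vmax/[E]total = 3340/3.96 = 843 s⁻¹.
kcat/Km = 843/2.19 = 385 nM⁻¹·s⁻¹.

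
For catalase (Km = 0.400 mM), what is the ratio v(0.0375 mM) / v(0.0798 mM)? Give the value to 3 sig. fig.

Since Vmax cancels, v₂/v₁ = [S]₂(Km+[S]₁) / [S]₁(Km+[S]₂).
= 0.0375×(0.400+0.0798) / (0.0798×(0.400+0.0375)) = 0.01799/0.03491 = 0.515.

0.515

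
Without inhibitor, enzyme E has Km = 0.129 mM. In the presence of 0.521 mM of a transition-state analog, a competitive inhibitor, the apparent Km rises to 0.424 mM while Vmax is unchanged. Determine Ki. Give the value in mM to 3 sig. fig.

0.228 mM

Competitive: Km,app = α·Km with α = 1 + [I]/Ki.
α = Km,app/Km = 0.424/0.129 = 3.287.
Ki = [I]/(α − 1) = 0.521/2.287 = 0.228 mM.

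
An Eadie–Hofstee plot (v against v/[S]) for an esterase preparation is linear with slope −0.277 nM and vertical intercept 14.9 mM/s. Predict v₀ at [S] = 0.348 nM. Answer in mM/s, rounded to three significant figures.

In the Eadie–Hofstee form v = Vmax − Km·(v/[S]), the slope is −Km and the intercept is Vmax, so Km = 0.277 nM and Vmax = 14.9 mM/s.
v = 14.9 × 0.348/(0.277 + 0.348) = 8.30 mM/s.

8.30 mM/s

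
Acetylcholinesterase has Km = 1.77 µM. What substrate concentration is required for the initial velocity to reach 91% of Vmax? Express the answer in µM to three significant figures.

v/Vmax = [S]/(Km+[S]) = 0.91, so [S] = Km·0.91/(1 − 0.91) = 1.77 × 10.11.
[S] = 17.9 µM.

17.9 µM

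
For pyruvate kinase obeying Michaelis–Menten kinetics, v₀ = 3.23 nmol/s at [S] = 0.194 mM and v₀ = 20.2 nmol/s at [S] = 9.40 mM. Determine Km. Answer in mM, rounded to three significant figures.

In reciprocal form, 1/v = (Km/Vmax)·(1/[S]) + 1/Vmax. The two points give (1/[S], 1/v) = (5.155, 0.3096) and (0.1064, 0.04950).
Slope = (0.3096 − 0.04950)/(5.155 − 0.1064) = 0.05152; intercept = 0.3096 − 0.05152×5.155 = 0.04402.
Vmax = 1/intercept = 22.7 nmol/s; Km = slope × Vmax = 0.05152 × 22.7 = 1.17 mM.

1.17 mM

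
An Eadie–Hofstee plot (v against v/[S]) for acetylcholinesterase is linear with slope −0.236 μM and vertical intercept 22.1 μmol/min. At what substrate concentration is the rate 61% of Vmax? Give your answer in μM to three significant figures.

The Eadie–Hofstee slope gives Km = 0.236 μM (slope = −Km).
v/Vmax = [S]/(Km+[S]) = 0.61 ⇒ [S] = Km·0.61/(1−0.61) = 0.236 × 1.564 = 0.369 μM.

0.369 μM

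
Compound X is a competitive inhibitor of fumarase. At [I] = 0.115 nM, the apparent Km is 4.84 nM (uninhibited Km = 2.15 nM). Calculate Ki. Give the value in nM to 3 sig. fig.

0.0919 nM

Competitive: Km,app = α·Km with α = 1 + [I]/Ki.
α = Km,app/Km = 4.84/2.15 = 2.251.
Since α = 1 + [I]/Ki, [I]/Ki = 2.251 − 1 = 1.251 and Ki = 0.115/1.251 = 0.0919 nM.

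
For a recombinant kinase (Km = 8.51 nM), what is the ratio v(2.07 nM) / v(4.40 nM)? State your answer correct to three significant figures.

0.574

The fractional saturations are [S]/(Km+[S]) = 4.40/12.91 = 0.3408 and 2.07/10.58 = 0.1957.
v₂/v₁ is just their ratio: 0.1957/0.3408 = 0.574.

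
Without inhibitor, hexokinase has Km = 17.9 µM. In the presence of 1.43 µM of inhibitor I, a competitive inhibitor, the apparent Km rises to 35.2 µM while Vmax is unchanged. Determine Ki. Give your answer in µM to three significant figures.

Competitive: Km,app = α·Km with α = 1 + [I]/Ki.
α = Km,app/Km = 35.2/17.9 = 1.966.
Since α = 1 + [I]/Ki, [I]/Ki = 1.966 − 1 = 0.9665 and Ki = 1.43/0.9665 = 1.48 µM.

1.48 µM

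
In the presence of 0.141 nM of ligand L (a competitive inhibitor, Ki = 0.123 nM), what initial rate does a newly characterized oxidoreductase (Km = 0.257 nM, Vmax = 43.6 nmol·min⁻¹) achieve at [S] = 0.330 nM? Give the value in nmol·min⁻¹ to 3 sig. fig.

16.3 nmol·min⁻¹

α = 1 + [I]/Ki = 1 + 0.141/0.123 = 2.146.
For a competitive inhibitor, Vmax is unchanged and the apparent Km becomes α·Km: Km,app = 0.552 nM, Vmax,app = 43.6 nmol·min⁻¹.
v = Vmax,app·[S]/(Km,app + [S]) = 43.6 × 0.330/(0.552 + 0.330) = 16.3 nmol·min⁻¹.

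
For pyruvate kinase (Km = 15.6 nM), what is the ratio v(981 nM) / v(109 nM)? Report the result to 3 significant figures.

Since Vmax cancels, v₂/v₁ = [S]₂(Km+[S]₁) / [S]₁(Km+[S]₂).
= 981×(15.6+109) / (109×(15.6+981)) = 122200/108600 = 1.13.

1.13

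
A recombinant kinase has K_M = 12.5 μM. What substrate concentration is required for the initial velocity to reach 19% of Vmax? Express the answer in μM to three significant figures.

v/Vmax = [S]/(Km+[S]) = 0.19, so [S] = Km·0.19/(1 − 0.19) = 12.5 × 0.2346.
[S] = 2.93 μM.

2.93 μM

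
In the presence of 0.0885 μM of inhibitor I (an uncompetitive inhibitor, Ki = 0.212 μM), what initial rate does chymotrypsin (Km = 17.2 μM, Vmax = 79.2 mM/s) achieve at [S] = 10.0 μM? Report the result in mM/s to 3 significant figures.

α = 1 + [I]/Ki = 1 + 0.0885/0.212 = 1.417.
For an uncompetitive inhibitor, both parameters are divided by α, giving Vmax/α and Km/α: Km,app = 12.1 μM, Vmax,app = 55.9 mM/s.
v = Vmax,app·[S]/(Km,app + [S]) = 55.9 × 10.0/(12.1 + 10.0) = 25.2 mM/s.

25.2 mM/s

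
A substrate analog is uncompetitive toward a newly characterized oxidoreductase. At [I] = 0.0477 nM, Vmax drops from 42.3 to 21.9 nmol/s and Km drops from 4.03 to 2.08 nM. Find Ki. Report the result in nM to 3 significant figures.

Uncompetitive: Vmax,app = Vmax/α (and Km,app = Km/α) with α = 1 + [I]/Ki.
α = Vmax/Vmax,app = 42.3/21.9 = 1.932.
Since α = 1 + [I]/Ki, [I]/Ki = 1.932 − 1 = 0.9315 and Ki = 0.0477/0.9315 = 0.0512 nM.

0.0512 nM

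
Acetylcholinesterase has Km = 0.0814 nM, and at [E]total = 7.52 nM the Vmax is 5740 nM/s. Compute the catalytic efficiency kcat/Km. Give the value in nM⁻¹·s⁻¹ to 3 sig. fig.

kcat = Vmax/[E]total = 5740/7.52 = 763 s⁻¹.
kcat/Km = 763/0.0814 = 9380 nM⁻¹·s⁻¹.

9380 nM⁻¹·s⁻¹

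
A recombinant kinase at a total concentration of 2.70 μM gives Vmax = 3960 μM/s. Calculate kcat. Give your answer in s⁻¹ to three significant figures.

kcat = Vmax/[E]total = 3960 μM/s / 2.70 μM = 1470 s⁻¹.

1470 s⁻¹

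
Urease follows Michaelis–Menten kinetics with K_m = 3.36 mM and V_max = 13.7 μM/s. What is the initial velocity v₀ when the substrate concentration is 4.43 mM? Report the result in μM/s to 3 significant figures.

7.79 μM/s

v = Vmax·[S]/(Km + [S]) = 13.7 × 4.43 / (3.36 + 4.43)
  = 60.69 / 7.790 = 7.79 μM/s.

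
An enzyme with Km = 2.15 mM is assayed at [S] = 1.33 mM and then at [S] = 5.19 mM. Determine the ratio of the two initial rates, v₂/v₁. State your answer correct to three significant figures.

1.85

Since Vmax cancels, v₂/v₁ = [S]₂(Km+[S]₁) / [S]₁(Km+[S]₂).
= 5.19×(2.15+1.33) / (1.33×(2.15+5.19)) = 18.06/9.762 = 1.85.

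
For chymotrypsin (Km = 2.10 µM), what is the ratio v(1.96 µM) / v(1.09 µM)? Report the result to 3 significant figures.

1.41

Since Vmax cancels, v₂/v₁ = [S]₂(Km+[S]₁) / [S]₁(Km+[S]₂).
= 1.96×(2.10+1.09) / (1.09×(2.10+1.96)) = 6.252/4.425 = 1.41.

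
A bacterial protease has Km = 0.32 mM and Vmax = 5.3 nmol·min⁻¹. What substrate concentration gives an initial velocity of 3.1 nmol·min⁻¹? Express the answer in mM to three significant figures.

0.451 mM

Rearranging v = Vmax[S]/(Km+[S]) gives [S] = Km·v/(Vmax − v).
[S] = 0.32 × 3.1 / (5.3 − 3.1) = 0.9920/2.200 = 0.451 mM.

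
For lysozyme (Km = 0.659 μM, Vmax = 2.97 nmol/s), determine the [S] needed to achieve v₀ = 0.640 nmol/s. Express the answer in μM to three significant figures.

The required fractional saturation is v/Vmax = 0.640/2.97 = 0.2155.
Then [S]/(Km+[S]) = 0.2155 ⇒ [S] = 0.659 × 0.2155/(1 − 0.2155) = 0.181 μM.

0.181 μM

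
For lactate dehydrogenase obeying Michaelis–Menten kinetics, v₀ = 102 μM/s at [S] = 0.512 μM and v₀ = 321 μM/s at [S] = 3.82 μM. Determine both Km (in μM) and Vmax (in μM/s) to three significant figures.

In reciprocal form, 1/v = (Km/Vmax)·(1/[S]) + 1/Vmax. The two points give (1/[S], 1/v) = (1.953, 0.009804) and (0.2618, 0.003115).
Slope = (0.009804 − 0.003115)/(1.953 − 0.2618) = 0.003955; intercept = 0.009804 − 0.003955×1.953 = 0.002080.
Vmax = 1/intercept = 481 μM/s; Km = slope × Vmax = 0.003955 × 481 = 1.90 μM.

Km = 1.90 μM; Vmax = 481 μM/s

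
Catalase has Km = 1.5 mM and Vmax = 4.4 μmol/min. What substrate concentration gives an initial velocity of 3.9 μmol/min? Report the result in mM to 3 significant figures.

11.7 mM

Rearranging v = Vmax[S]/(Km+[S]) gives [S] = Km·v/(Vmax − v).
[S] = 1.5 × 3.9 / (4.4 − 3.9) = 5.850/0.5000 = 11.7 mM.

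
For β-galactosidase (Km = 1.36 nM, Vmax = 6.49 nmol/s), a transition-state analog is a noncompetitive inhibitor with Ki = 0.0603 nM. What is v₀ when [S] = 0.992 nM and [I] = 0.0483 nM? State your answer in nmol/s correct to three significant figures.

α = 1 + [I]/Ki = 1 + 0.0483/0.0603 = 1.801.
For a noncompetitive inhibitor, Vmax is reduced to Vmax/α while Km is unchanged: Km,app = 1.36 nM, Vmax,app = 3.60 nmol/s.
v = Vmax,app·[S]/(Km,app + [S]) = 3.60 × 0.992/(1.36 + 0.992) = 1.52 nmol/s.

1.52 nmol/s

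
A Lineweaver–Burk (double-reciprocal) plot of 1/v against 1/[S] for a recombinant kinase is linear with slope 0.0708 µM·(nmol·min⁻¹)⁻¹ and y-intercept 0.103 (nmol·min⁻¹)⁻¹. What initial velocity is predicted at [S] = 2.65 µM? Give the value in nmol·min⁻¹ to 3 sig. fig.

The y-intercept is 1/Vmax, so Vmax = 1/0.103 = 9.71 nmol·min⁻¹.
The slope is Km/Vmax, so Km = 0.0708 × 9.71 = 0.687 µM.
Then v = 9.71 × 2.65/(0.687 + 2.65) = 7.71 nmol·min⁻¹.

7.71 nmol·min⁻¹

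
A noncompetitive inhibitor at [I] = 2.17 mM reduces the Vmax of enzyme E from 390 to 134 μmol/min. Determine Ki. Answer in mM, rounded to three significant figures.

1.14 mM

Noncompetitive: Vmax,app = Vmax/α with α = 1 + [I]/Ki.
α = Vmax/Vmax,app = 390/134 = 2.910.
Ki = [I]/(α − 1) = 2.17/1.910 = 1.14 mM.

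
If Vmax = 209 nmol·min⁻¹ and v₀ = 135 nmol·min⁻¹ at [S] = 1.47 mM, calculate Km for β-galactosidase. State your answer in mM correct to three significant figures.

0.806 mM

v/Vmax = 135/209 = 0.6459 = [S]/(Km+[S]).
So Km + [S] = [S]/0.6459 = 2.276 mM, giving Km = 2.276 − 1.47 = 0.806 mM.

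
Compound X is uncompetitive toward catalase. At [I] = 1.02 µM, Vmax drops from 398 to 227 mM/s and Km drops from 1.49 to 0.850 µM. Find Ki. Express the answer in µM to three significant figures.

1.35 µM

Uncompetitive: Vmax,app = Vmax/α (and Km,app = Km/α) with α = 1 + [I]/Ki.
α = Vmax/Vmax,app = 398/227 = 1.753.
Ki = [I]/(α − 1) = 1.02/0.7533 = 1.35 µM.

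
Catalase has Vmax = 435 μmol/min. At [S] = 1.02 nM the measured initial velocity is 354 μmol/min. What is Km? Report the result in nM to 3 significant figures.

From v = Vmax[S]/(Km+[S]), Km = [S](Vmax − v)/v.
Km = 1.02 × (435 − 354) / 354 = 82.62/354 = 0.233 nM.

0.233 nM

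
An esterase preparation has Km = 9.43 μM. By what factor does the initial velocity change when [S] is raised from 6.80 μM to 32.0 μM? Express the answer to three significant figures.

1.84

The fractional saturations are [S]/(Km+[S]) = 6.80/16.23 = 0.4190 and 32.0/41.43 = 0.7724.
v₂/v₁ is just their ratio: 0.7724/0.4190 = 1.84.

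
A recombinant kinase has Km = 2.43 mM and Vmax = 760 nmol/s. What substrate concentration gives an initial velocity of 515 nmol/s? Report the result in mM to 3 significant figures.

5.11 mM

Rearranging v = Vmax[S]/(Km+[S]) gives [S] = Km·v/(Vmax − v).
[S] = 2.43 × 515 / (760 − 515) = 1251/245.0 = 5.11 mM.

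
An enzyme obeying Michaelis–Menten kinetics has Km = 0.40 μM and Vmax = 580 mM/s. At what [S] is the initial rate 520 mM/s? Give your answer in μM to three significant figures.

3.47 μM

Rearranging v = Vmax[S]/(Km+[S]) gives [S] = Km·v/(Vmax − v).
[S] = 0.40 × 520 / (580 − 520) = 208.0/60.00 = 3.47 μM.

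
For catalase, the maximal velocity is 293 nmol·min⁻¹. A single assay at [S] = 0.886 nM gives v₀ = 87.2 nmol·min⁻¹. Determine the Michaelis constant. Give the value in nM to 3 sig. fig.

2.09 nM

v/Vmax = 87.2/293 = 0.2976 = [S]/(Km+[S]).
So Km + [S] = [S]/0.2976 = 2.977 nM, giving Km = 2.977 − 0.886 = 2.09 nM.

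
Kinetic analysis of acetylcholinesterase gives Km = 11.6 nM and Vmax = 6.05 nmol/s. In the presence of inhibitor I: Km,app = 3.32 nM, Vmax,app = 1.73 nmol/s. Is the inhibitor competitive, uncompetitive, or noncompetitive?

uncompetitive

Both Km and Vmax decrease by the same factor (~3.49-fold) — characteristic of uncompetitive inhibition.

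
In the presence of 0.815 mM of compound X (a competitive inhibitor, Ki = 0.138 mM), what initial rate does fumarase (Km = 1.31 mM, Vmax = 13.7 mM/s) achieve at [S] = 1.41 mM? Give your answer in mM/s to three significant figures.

With α = 1 + [I]/Ki = 1 + 0.815/0.138 = 6.906, the competitive rate law is v = Vmax[S] / (αKm + [S]).
v = 13.7×1.41 / (6.906×1.31 + 1.41) = 19.32/10.46 = 1.85 mM/s.

1.85 mM/s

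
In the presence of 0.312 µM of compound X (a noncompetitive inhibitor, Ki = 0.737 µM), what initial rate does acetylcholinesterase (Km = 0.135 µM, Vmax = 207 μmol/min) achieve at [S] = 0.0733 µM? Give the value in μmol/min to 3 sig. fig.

α = 1 + [I]/Ki = 1 + 0.312/0.737 = 1.423.
For a noncompetitive inhibitor, Vmax is reduced to Vmax/α while Km is unchanged: Km,app = 0.135 µM, Vmax,app = 145 μmol/min.
v = Vmax,app·[S]/(Km,app + [S]) = 145 × 0.0733/(0.135 + 0.0733) = 51.2 μmol/min.

51.2 μmol/min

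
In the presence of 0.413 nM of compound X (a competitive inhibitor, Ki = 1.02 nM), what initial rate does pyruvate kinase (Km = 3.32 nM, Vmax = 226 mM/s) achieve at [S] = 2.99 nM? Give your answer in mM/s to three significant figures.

88.3 mM/s

α = 1 + [I]/Ki = 1 + 0.413/1.02 = 1.405.
For a competitive inhibitor, Vmax is unchanged and the apparent Km becomes α·Km: Km,app = 4.66 nM, Vmax,app = 226 mM/s.
v = Vmax,app·[S]/(Km,app + [S]) = 226 × 2.99/(4.66 + 2.99) = 88.3 mM/s.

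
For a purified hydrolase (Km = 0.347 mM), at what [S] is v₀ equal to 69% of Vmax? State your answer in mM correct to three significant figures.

v/Vmax = [S]/(Km+[S]) = 0.69, so [S] = Km·0.69/(1 − 0.69) = 0.347 × 2.226.
[S] = 0.772 mM.

0.772 mM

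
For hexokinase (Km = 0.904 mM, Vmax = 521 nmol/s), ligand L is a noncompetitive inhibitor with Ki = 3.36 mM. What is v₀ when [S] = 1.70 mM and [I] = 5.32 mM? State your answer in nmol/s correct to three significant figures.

132 nmol/s

With α = 1 + [I]/Ki = 1 + 5.32/3.36 = 2.583, the noncompetitive rate law is v = (Vmax/α)·[S] / (Km + [S]).
v = (521/2.583)×1.70 / (0.904 + 1.70) = 342.9/2.604 = 132 nmol/s.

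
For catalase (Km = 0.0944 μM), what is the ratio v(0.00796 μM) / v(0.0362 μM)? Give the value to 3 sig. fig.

The fractional saturations are [S]/(Km+[S]) = 0.0362/0.1306 = 0.2772 and 0.00796/0.1024 = 0.07776.
v₂/v₁ is just their ratio: 0.07776/0.2772 = 0.281.

0.281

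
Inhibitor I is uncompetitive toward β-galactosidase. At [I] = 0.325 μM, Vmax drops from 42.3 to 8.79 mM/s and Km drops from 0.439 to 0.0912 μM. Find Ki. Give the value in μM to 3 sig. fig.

0.0853 μM

Uncompetitive: Vmax,app = Vmax/α (and Km,app = Km/α) with α = 1 + [I]/Ki.
α = Vmax/Vmax,app = 42.3/8.79 = 4.812.
Since α = 1 + [I]/Ki, [I]/Ki = 4.812 − 1 = 3.812 and Ki = 0.325/3.812 = 0.0853 μM.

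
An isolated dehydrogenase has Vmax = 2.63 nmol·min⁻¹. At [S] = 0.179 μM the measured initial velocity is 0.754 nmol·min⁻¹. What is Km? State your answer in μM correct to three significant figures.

From v = Vmax[S]/(Km+[S]), Km = [S](Vmax − v)/v.
Km = 0.179 × (2.63 − 0.754) / 0.754 = 0.3358/0.754 = 0.445 μM.

0.445 μM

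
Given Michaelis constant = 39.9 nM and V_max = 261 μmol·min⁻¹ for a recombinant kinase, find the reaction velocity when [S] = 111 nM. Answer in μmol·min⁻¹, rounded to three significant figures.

192 μmol·min⁻¹

[S]/(Km+[S]) = 111/150.9 = 0.7356, the fractional saturation.
v = 0.7356 × Vmax = 0.7356 × 261 = 192 μmol·min⁻¹.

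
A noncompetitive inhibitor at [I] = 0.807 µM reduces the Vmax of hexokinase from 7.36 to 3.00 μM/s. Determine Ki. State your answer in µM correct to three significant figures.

0.555 µM

Noncompetitive: Vmax,app = Vmax/α with α = 1 + [I]/Ki.
α = Vmax/Vmax,app = 7.36/3.00 = 2.453.
Ki = [I]/(α − 1) = 0.807/1.453 = 0.555 µM.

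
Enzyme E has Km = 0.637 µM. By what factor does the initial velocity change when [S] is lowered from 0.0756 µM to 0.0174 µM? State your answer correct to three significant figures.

The fractional saturations are [S]/(Km+[S]) = 0.0756/0.7126 = 0.1061 and 0.0174/0.6544 = 0.02659.
v₂/v₁ is just their ratio: 0.02659/0.1061 = 0.251.

0.251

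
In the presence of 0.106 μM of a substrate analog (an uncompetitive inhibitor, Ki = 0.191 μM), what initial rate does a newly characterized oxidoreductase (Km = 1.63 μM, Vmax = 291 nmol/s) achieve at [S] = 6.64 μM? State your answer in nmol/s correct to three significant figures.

162 nmol/s

α = 1 + [I]/Ki = 1 + 0.106/0.191 = 1.555.
For an uncompetitive inhibitor, both parameters are divided by α, giving Vmax/α and Km/α: Km,app = 1.05 μM, Vmax,app = 187 nmol/s.
v = Vmax,app·[S]/(Km,app + [S]) = 187 × 6.64/(1.05 + 6.64) = 162 nmol/s.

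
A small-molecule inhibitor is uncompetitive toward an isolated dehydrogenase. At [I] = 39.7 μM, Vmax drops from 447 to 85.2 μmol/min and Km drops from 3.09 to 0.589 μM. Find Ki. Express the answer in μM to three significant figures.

Uncompetitive: Vmax,app = Vmax/α (and Km,app = Km/α) with α = 1 + [I]/Ki.
α = Vmax/Vmax,app = 447/85.2 = 5.246.
Since α = 1 + [I]/Ki, [I]/Ki = 5.246 − 1 = 4.246 and Ki = 39.7/4.246 = 9.35 μM.

9.35 μM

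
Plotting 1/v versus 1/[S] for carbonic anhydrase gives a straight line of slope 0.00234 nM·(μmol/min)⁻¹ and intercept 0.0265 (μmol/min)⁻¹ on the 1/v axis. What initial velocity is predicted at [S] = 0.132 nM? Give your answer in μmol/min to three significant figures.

The y-intercept is 1/Vmax, so Vmax = 1/0.0265 = 37.7 μmol/min.
The slope is Km/Vmax, so Km = 0.00234 × 37.7 = 0.0883 nM.
Then v = 37.7 × 0.132/(0.0883 + 0.132) = 22.6 μmol/min.

22.6 μmol/min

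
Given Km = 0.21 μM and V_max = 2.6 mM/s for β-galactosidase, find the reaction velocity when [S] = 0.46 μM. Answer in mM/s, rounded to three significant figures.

[S]/(Km+[S]) = 0.46/0.6700 = 0.6866, the fractional saturation.
v = 0.6866 × Vmax = 0.6866 × 2.6 = 1.79 mM/s.

1.79 mM/s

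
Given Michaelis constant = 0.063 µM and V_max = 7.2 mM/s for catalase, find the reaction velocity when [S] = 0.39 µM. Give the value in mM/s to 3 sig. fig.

6.20 mM/s

[S]/(Km+[S]) = 0.39/0.4530 = 0.8609, the fractional saturation.
v = 0.8609 × Vmax = 0.8609 × 7.2 = 6.20 mM/s.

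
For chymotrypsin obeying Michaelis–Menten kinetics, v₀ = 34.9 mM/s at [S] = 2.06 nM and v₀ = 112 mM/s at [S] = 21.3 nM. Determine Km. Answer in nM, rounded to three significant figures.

In reciprocal form, 1/v = (Km/Vmax)·(1/[S]) + 1/Vmax. The two points give (1/[S], 1/v) = (0.4854, 0.02865) and (0.04695, 0.008929).
Slope = (0.02865 − 0.008929)/(0.4854 − 0.04695) = 0.04498; intercept = 0.02865 − 0.04498×0.4854 = 0.006817.
Vmax = 1/intercept = 147 mM/s; Km = slope × Vmax = 0.04498 × 147 = 6.60 nM.

6.60 nM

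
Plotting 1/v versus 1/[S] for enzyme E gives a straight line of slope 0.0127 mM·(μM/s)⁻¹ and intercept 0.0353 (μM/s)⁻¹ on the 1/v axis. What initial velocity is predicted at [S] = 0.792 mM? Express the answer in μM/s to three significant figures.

19.5 μM/s

The y-intercept is 1/Vmax, so Vmax = 1/0.0353 = 28.3 μM/s.
The slope is Km/Vmax, so Km = 0.0127 × 28.3 = 0.360 mM.
Then v = 28.3 × 0.792/(0.360 + 0.792) = 19.5 μM/s.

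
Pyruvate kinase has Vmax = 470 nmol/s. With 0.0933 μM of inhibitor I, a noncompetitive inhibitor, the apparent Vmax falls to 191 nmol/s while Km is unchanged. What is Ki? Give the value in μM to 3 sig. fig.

0.0639 μM

Noncompetitive: Vmax,app = Vmax/α with α = 1 + [I]/Ki.
α = Vmax/Vmax,app = 470/191 = 2.461.
Ki = [I]/(α − 1) = 0.0933/1.461 = 0.0639 μM.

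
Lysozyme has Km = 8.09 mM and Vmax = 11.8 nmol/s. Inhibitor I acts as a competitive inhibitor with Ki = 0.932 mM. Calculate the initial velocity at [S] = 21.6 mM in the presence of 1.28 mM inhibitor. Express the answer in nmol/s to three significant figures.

6.25 nmol/s

With α = 1 + [I]/Ki = 1 + 1.28/0.932 = 2.373, the competitive rate law is v = Vmax[S] / (αKm + [S]).
v = 11.8×21.6 / (2.373×8.09 + 21.6) = 254.9/40.80 = 6.25 nmol/s.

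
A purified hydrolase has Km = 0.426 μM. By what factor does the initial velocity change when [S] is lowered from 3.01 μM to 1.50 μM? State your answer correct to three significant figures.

0.889

The fractional saturations are [S]/(Km+[S]) = 3.01/3.436 = 0.8760 and 1.50/1.926 = 0.7788.
v₂/v₁ is just their ratio: 0.7788/0.8760 = 0.889.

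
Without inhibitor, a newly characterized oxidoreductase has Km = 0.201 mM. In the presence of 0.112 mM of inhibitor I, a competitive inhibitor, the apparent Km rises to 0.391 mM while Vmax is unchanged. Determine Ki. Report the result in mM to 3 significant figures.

0.118 mM

Competitive: Km,app = α·Km with α = 1 + [I]/Ki.
α = Km,app/Km = 0.391/0.201 = 1.945.
Since α = 1 + [I]/Ki, [I]/Ki = 1.945 − 1 = 0.9453 and Ki = 0.112/0.9453 = 0.118 mM.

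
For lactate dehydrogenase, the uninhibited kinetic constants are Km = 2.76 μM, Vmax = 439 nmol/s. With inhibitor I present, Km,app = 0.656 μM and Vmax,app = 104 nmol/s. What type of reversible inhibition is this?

uncompetitive

Both Km and Vmax decrease by the same factor (~4.21-fold) — characteristic of uncompetitive inhibition.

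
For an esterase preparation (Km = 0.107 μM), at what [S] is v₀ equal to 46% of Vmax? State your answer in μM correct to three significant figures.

v/Vmax = [S]/(Km+[S]) = 0.46, so [S] = Km·0.46/(1 − 0.46) = 0.107 × 0.8519.
[S] = 0.0911 μM.

0.0911 μM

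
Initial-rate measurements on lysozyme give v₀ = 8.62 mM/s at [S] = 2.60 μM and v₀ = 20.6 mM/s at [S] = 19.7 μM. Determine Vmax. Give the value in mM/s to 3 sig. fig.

26.1 mM/s

From v = Vmax[S]/(Km+[S]), each point gives Vmax = v(Km+[S])/[S].
Equating: 8.62(Km+2.60)/2.60 = 20.6(Km+19.7)/19.7.
3.315·Km + 8.62 = 1.046·Km + 20.6, so (3.315 − 1.046)·Km = 20.6 − 8.62.
Km = 11.98/2.270 = 5.28 μM; then Vmax = 8.62(5.28+2.60)/2.60 = 26.1 mM/s.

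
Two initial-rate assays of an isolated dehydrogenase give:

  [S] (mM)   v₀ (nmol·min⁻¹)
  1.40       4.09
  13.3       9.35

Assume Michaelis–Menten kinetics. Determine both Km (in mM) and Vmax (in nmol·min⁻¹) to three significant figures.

Km = 2.37 mM; Vmax = 11.0 nmol·min⁻¹

In reciprocal form, 1/v = (Km/Vmax)·(1/[S]) + 1/Vmax. The two points give (1/[S], 1/v) = (0.7143, 0.2445) and (0.07519, 0.1070).
Slope = (0.2445 − 0.1070)/(0.7143 − 0.07519) = 0.2152; intercept = 0.2445 − 0.2152×0.7143 = 0.09077.
Vmax = 1/intercept = 11.0 nmol·min⁻¹; Km = slope × Vmax = 0.2152 × 11.0 = 2.37 mM.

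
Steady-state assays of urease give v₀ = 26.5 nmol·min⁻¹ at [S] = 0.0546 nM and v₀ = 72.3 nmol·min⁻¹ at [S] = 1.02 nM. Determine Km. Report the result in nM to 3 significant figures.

In reciprocal form, 1/v = (Km/Vmax)·(1/[S]) + 1/Vmax. The two points give (1/[S], 1/v) = (18.32, 0.03774) and (0.9804, 0.01383).
Slope = (0.03774 − 0.01383)/(18.32 − 0.9804) = 0.001379; intercept = 0.03774 − 0.001379×18.32 = 0.01248.
Vmax = 1/intercept = 80.1 nmol·min⁻¹; Km = slope × Vmax = 0.001379 × 80.1 = 0.111 nM.

0.111 nM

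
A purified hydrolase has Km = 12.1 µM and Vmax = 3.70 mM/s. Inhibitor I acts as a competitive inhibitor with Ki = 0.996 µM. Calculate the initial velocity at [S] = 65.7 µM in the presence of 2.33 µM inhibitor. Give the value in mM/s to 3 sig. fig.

2.29 mM/s

With α = 1 + [I]/Ki = 1 + 2.33/0.996 = 3.339, the competitive rate law is v = Vmax[S] / (αKm + [S]).
v = 3.70×65.7 / (3.339×12.1 + 65.7) = 243.1/106.1 = 2.29 mM/s.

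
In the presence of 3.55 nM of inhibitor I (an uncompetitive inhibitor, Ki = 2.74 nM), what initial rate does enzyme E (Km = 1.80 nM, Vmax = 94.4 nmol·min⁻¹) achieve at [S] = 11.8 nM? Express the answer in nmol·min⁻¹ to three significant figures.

α = 1 + [I]/Ki = 1 + 3.55/2.74 = 2.296.
For an uncompetitive inhibitor, both parameters are divided by α, giving Vmax/α and Km/α: Km,app = 0.784 nM, Vmax,app = 41.1 nmol·min⁻¹.
v = Vmax,app·[S]/(Km,app + [S]) = 41.1 × 11.8/(0.784 + 11.8) = 38.6 nmol·min⁻¹.

38.6 nmol·min⁻¹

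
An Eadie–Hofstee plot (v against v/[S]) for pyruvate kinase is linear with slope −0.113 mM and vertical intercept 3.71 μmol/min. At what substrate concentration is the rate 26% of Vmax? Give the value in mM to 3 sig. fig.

The Eadie–Hofstee slope gives Km = 0.113 mM (slope = −Km).
v/Vmax = [S]/(Km+[S]) = 0.26 ⇒ [S] = Km·0.26/(1−0.26) = 0.113 × 0.3514 = 0.0397 mM.

0.0397 mM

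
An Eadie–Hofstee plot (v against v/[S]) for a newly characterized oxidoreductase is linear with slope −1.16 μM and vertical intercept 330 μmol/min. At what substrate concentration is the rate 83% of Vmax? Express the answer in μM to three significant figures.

The Eadie–Hofstee slope gives Km = 1.16 μM (slope = −Km).
v/Vmax = [S]/(Km+[S]) = 0.83 ⇒ [S] = Km·0.83/(1−0.83) = 1.16 × 4.882 = 5.66 μM.

5.66 μM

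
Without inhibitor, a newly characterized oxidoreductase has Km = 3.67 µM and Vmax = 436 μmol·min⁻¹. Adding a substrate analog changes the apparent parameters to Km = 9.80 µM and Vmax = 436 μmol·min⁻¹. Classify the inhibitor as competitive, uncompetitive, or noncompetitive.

Km increases (3.67 → 9.80 µM) while Vmax is unchanged — the hallmark of competitive inhibition.

competitive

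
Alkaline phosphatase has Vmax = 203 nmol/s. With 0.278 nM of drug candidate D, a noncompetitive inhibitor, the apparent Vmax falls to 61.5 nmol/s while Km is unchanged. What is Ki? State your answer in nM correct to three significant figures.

0.121 nM

Noncompetitive: Vmax,app = Vmax/α with α = 1 + [I]/Ki.
α = Vmax/Vmax,app = 203/61.5 = 3.301.
Since α = 1 + [I]/Ki, [I]/Ki = 3.301 − 1 = 2.301 and Ki = 0.278/2.301 = 0.121 nM.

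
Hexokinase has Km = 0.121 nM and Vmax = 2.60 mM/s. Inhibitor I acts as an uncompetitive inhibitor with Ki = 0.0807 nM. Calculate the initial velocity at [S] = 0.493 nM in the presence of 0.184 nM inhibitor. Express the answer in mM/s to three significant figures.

With α = 1 + [I]/Ki = 1 + 0.184/0.0807 = 3.280, the uncompetitive rate law is v = (Vmax/α)·[S] / (Km/α + [S]).
v = (2.60/3.280)×0.493 / (0.121/3.280 + 0.493) = 0.3908/0.5299 = 0.737 mM/s.

0.737 mM/s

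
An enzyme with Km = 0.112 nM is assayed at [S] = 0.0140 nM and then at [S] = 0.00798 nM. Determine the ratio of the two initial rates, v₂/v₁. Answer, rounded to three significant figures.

0.599

Since Vmax cancels, v₂/v₁ = [S]₂(Km+[S]₁) / [S]₁(Km+[S]₂).
= 0.00798×(0.112+0.0140) / (0.0140×(0.112+0.00798)) = 0.001005/0.001680 = 0.599.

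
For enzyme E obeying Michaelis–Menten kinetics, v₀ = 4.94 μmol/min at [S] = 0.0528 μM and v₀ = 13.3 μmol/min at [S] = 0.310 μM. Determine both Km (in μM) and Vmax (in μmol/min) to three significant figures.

From v = Vmax[S]/(Km+[S]), each point gives Vmax = v(Km+[S])/[S].
Equating: 4.94(Km+0.0528)/0.0528 = 13.3(Km+0.310)/0.310.
93.56·Km + 4.94 = 42.90·Km + 13.3, so (93.56 − 42.90)·Km = 13.3 − 4.94.
Km = 8.360/50.66 = 0.165 μM; then Vmax = 4.94(0.165+0.0528)/0.0528 = 20.4 μmol/min.

Km = 0.165 μM; Vmax = 20.4 μmol/min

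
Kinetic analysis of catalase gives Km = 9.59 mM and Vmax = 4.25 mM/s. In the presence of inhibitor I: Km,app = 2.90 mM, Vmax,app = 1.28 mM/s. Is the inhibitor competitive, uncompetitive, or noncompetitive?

uncompetitive

Both Km and Vmax decrease by the same factor (~3.31-fold) — characteristic of uncompetitive inhibition.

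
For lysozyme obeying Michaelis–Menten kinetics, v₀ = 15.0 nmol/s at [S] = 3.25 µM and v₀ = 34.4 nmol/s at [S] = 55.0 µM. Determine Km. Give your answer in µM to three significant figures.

In reciprocal form, 1/v = (Km/Vmax)·(1/[S]) + 1/Vmax. The two points give (1/[S], 1/v) = (0.3077, 0.06667) and (0.01818, 0.02907).
Slope = (0.06667 − 0.02907)/(0.3077 − 0.01818) = 0.1299; intercept = 0.06667 − 0.1299×0.3077 = 0.02671.
Vmax = 1/intercept = 37.4 nmol/s; Km = slope × Vmax = 0.1299 × 37.4 = 4.86 µM.

4.86 µM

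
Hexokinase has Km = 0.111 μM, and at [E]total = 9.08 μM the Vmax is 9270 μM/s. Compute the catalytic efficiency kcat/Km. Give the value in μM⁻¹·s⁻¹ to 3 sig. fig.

9200 μM⁻¹·s⁻¹

kcat = Vmax/[E]total = 9270/9.08 = 1020 s⁻¹.
kcat/Km = 1020/0.111 = 9200 μM⁻¹·s⁻¹.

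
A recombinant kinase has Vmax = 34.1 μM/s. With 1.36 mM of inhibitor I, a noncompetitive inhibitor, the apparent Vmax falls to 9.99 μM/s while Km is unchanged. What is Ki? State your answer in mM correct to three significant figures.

Noncompetitive: Vmax,app = Vmax/α with α = 1 + [I]/Ki.
α = Vmax/Vmax,app = 34.1/9.99 = 3.413.
Since α = 1 + [I]/Ki, [I]/Ki = 3.413 − 1 = 2.413 and Ki = 1.36/2.413 = 0.564 mM.

0.564 mM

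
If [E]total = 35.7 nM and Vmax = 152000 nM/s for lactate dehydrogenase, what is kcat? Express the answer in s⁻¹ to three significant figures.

4260 s⁻¹

kcat = Vmax/[E]total = 152000 nM/s / 35.7 nM = 4260 s⁻¹.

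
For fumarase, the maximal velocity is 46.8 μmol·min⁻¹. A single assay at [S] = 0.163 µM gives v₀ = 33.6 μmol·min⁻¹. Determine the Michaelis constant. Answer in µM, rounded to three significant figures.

0.0640 µM

v/Vmax = 33.6/46.8 = 0.7179 = [S]/(Km+[S]).
So Km + [S] = [S]/0.7179 = 0.2270 µM, giving Km = 0.2270 − 0.163 = 0.0640 µM.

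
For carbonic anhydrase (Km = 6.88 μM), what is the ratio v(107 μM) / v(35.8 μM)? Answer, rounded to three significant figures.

Since Vmax cancels, v₂/v₁ = [S]₂(Km+[S]₁) / [S]₁(Km+[S]₂).
= 107×(6.88+35.8) / (35.8×(6.88+107)) = 4567/4077 = 1.12.

1.12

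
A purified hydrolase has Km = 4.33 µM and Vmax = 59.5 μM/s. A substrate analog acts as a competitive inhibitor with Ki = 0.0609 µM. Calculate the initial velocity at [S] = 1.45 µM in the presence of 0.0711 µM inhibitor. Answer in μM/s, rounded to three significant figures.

α = 1 + [I]/Ki = 1 + 0.0711/0.0609 = 2.167.
For a competitive inhibitor, Vmax is unchanged and the apparent Km becomes α·Km: Km,app = 9.39 µM, Vmax,app = 59.5 μM/s.
v = Vmax,app·[S]/(Km,app + [S]) = 59.5 × 1.45/(9.39 + 1.45) = 7.96 μM/s.

7.96 μM/s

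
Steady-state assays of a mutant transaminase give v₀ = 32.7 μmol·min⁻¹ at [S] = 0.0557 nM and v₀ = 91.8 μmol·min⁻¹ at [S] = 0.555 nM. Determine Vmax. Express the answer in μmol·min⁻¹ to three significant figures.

115 μmol·min⁻¹

From v = Vmax[S]/(Km+[S]), each point gives Vmax = v(Km+[S])/[S].
Equating: 32.7(Km+0.0557)/0.0557 = 91.8(Km+0.555)/0.555.
587.1·Km + 32.7 = 165.4·Km + 91.8, so (587.1 − 165.4)·Km = 91.8 − 32.7.
Km = 59.10/421.7 = 0.140 nM; then Vmax = 32.7(0.140+0.0557)/0.0557 = 115 μmol·min⁻¹.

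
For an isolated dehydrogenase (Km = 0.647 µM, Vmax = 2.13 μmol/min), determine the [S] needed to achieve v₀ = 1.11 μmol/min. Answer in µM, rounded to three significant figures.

0.704 µM

Rearranging v = Vmax[S]/(Km+[S]) gives [S] = Km·v/(Vmax − v).
[S] = 0.647 × 1.11 / (2.13 − 1.11) = 0.7182/1.020 = 0.704 µM.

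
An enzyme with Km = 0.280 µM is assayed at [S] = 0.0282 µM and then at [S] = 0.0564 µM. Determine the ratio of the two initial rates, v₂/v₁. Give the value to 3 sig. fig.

1.83

Since Vmax cancels, v₂/v₁ = [S]₂(Km+[S]₁) / [S]₁(Km+[S]₂).
= 0.0564×(0.280+0.0282) / (0.0282×(0.280+0.0564)) = 0.01738/0.009486 = 1.83.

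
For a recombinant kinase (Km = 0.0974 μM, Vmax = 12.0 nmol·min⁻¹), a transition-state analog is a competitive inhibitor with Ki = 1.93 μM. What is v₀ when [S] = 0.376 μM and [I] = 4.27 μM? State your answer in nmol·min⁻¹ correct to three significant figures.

6.55 nmol·min⁻¹

α = 1 + [I]/Ki = 1 + 4.27/1.93 = 3.212.
For a competitive inhibitor, Vmax is unchanged and the apparent Km becomes α·Km: Km,app = 0.313 μM, Vmax,app = 12.0 nmol·min⁻¹.
v = Vmax,app·[S]/(Km,app + [S]) = 12.0 × 0.376/(0.313 + 0.376) = 6.55 nmol·min⁻¹.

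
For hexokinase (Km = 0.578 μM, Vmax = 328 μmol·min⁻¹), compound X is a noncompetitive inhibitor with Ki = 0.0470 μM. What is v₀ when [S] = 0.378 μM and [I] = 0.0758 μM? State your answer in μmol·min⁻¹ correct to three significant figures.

49.6 μmol·min⁻¹

With α = 1 + [I]/Ki = 1 + 0.0758/0.0470 = 2.613, the noncompetitive rate law is v = (Vmax/α)·[S] / (Km + [S]).
v = (328/2.613)×0.378 / (0.578 + 0.378) = 47.45/0.9560 = 49.6 μmol·min⁻¹.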